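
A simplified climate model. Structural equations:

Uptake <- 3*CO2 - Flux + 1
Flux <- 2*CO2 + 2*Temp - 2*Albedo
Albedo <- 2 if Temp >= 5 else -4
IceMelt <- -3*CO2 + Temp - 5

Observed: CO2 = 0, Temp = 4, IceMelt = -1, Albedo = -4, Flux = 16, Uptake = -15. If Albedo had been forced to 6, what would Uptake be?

5

Under do(Albedo=6), the mechanism Albedo <- 2 if Temp >= 5 else -4 is discarded; Albedo is fixed at 6.
Flux = 2*CO2 + 2*Temp - 2*Albedo  [with CO2=0, Temp=4, Albedo=6]  = -4
Uptake = 3*CO2 - Flux + 1  [with CO2=0, Flux=-4]  = 5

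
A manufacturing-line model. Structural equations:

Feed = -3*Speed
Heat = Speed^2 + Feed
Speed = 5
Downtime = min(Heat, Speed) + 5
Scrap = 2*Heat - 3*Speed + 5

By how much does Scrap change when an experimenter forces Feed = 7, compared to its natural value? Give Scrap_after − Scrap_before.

44

Under do(Feed=7), the mechanism Feed = -3*Speed is discarded; Feed is fixed at 7.
Heat = Speed^2 + Feed  [with Speed=5, Feed=7]  = 32
Scrap = 2*Heat - 3*Speed + 5  [with Heat=32, Speed=5]  = 54
Without intervention: Feed = -3*Speed  [with Speed=5]  = -15; Heat = Speed^2 + Feed  [with Speed=5, Feed=-15]  = 10; Scrap = 2*Heat - 3*Speed + 5  [with Heat=10, Speed=5]  = 10.
Change = 54 − 10 = 44.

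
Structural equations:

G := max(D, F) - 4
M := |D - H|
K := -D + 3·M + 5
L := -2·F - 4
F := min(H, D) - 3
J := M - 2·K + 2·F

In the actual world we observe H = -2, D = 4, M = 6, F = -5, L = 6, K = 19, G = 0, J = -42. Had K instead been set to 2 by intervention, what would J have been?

Intervening sets K = 2 and removes its equation (K := -D + 3·M + 5).
M = |D - H|  [with D=4, H=-2]  = 6
F = min(H, D) - 3  [with H=-2, D=4]  = -5
J = M - 2·K + 2·F  [with M=6, K=2, F=-5]  = -8

-8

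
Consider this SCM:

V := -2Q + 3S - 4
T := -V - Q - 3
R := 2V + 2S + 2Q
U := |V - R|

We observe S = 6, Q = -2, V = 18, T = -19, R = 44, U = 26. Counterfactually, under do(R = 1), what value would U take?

17

The intervention breaks the incoming arrows to R: R := 2V + 2S + 2Q no longer applies, and R = 1.
V = -2Q + 3S - 4  [with Q=-2, S=6]  = 18
U = |V - R|  [with V=18, R=1]  = 17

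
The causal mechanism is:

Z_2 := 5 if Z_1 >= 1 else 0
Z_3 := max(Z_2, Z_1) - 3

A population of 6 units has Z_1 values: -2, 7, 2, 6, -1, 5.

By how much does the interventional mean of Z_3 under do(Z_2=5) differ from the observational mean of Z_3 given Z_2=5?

Under do(Z_2=5), Z_2's equation is replaced by Z_2=5 for every unit. Per-unit Z_3: 2, 4, 2, 3, 2, 2. Mean = 2.5.
Observing Z_2=5 restricts to units where Z_2's equation naturally yields 5: Z_1 ∈ {7, 2, 6, 5}. In that subpopulation Z_3 = 4, 2, 3, 2, mean 2.75.
Difference = 2.5 − 2.75 = -0.25.

-0.25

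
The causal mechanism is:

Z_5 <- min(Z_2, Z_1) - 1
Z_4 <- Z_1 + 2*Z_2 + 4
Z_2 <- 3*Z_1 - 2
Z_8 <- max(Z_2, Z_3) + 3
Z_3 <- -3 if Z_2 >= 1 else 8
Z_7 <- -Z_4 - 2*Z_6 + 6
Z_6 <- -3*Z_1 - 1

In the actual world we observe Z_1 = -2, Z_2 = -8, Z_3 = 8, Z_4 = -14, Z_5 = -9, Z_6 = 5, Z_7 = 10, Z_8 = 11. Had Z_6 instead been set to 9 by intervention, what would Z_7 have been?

2

Intervening sets Z_6 = 9 and removes its equation (Z_6 <- -3*Z_1 - 1).
Z_2 = 3*Z_1 - 2  [with Z_1=-2]  = -8
Z_4 = Z_1 + 2*Z_2 + 4  [with Z_1=-2, Z_2=-8]  = -14
Z_7 = -Z_4 - 2*Z_6 + 6  [with Z_4=-14, Z_6=9]  = 2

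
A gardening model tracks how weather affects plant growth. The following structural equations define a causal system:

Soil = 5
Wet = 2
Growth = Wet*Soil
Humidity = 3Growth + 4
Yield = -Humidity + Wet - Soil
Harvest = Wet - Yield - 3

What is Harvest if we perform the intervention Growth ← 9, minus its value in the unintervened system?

-3

The intervention breaks the incoming arrows to Growth: Growth = Wet*Soil no longer applies, and Growth = 9.
Humidity = 3Growth + 4  [with Growth=9]  = 31
Yield = -Humidity + Wet - Soil  [with Humidity=31, Wet=2, Soil=5]  = -34
Harvest = Wet - Yield - 3  [with Wet=2, Yield=-34]  = 33
Without intervention: Growth = Wet*Soil  [with Wet=2, Soil=5]  = 10; Humidity = 3Growth + 4  [with Growth=10]  = 34; Yield = -Humidity + Wet - Soil  [with Humidity=34, Wet=2, Soil=5]  = -37; Harvest = Wet - Yield - 3  [with Wet=2, Yield=-37]  = 36.
Change = 33 − 36 = -3.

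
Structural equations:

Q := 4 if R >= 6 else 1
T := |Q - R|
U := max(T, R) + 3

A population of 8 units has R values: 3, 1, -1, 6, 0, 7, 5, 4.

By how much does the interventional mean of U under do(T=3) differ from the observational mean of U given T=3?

The intervention sets T=3 in all 8 units regardless of R. Recomputing U per unit gives 6, 6, 6, 9, 6, 10, 8, 7; average 7.25.
Conditioning on T=3 selects the 2 unit(s) with R ∈ {7, 4}. Their U values: 10, 7. Mean = 8.5.
Difference = 7.25 − 8.5 = -1.25.

-1.25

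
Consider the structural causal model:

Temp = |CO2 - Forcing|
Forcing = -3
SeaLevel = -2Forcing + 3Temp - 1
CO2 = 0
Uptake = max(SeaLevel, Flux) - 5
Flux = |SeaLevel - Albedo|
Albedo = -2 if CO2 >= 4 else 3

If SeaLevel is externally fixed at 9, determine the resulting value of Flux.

The intervention breaks the incoming arrows to SeaLevel: SeaLevel = -2Forcing + 3Temp - 1 no longer applies, and SeaLevel = 9.
Albedo = -2 if CO2 >= 4 else 3  [with CO2=0]  = 3
Flux = |SeaLevel - Albedo|  [with SeaLevel=9, Albedo=3]  = 6

6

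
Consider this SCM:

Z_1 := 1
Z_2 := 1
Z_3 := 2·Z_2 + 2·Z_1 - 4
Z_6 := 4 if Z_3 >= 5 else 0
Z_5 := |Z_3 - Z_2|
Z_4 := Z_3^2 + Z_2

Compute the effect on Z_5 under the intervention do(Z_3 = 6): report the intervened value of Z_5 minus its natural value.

4

do(Z_3=6) replaces the equation Z_3 := 2·Z_2 + 2·Z_1 - 4 with the constant Z_3 = 6.
Z_5 = |Z_3 - Z_2|  [with Z_3=6, Z_2=1]  = 5
Without intervention: Z_3 = 2·Z_2 + 2·Z_1 - 4  [with Z_2=1, Z_1=1]  = 0; Z_5 = |Z_3 - Z_2|  [with Z_3=0, Z_2=1]  = 1.
Change = 5 − 1 = 4.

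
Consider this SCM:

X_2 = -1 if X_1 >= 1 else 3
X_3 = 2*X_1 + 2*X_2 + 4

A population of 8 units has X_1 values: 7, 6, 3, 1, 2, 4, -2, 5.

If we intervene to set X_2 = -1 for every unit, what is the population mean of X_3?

8.5

The intervention sets X_2=-1 in all 8 units regardless of X_1. Recomputing X_3 per unit gives 16, 14, 8, 4, 6, 10, -2, 12; average 8.5.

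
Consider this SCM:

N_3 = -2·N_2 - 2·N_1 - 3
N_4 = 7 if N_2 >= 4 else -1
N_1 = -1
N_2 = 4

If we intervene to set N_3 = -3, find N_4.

The intervention breaks the incoming arrows to N_3: N_3 = -2·N_2 - 2·N_1 - 3 no longer applies, and N_3 = -3.
N_4 is not downstream of the intervention, so its value is determined by the original equations.
N_4 = 7 if N_2 >= 4 else -1  [with N_2=4]  = 7

7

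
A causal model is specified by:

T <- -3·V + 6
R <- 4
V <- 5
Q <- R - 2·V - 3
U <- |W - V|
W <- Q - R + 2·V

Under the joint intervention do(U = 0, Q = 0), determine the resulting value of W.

Under do(U = 0, Q = 0), each intervened variable's structural equation is replaced by its fixed value.
W = Q - R + 2·V  [with Q=0, R=4, V=5]  = 6

6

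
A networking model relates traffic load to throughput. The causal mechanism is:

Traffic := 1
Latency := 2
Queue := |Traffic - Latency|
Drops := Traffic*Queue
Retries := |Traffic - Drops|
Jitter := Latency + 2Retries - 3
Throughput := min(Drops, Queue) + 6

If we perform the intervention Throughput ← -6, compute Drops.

1

Under do(Throughput=-6), the mechanism Throughput := min(Drops, Queue) + 6 is discarded; Throughput is fixed at -6.
Since Drops is not a descendant of the intervened variable, it is unaffected.
Queue = |Traffic - Latency|  [with Traffic=1, Latency=2]  = 1
Drops = Traffic*Queue  [with Traffic=1, Queue=1]  = 1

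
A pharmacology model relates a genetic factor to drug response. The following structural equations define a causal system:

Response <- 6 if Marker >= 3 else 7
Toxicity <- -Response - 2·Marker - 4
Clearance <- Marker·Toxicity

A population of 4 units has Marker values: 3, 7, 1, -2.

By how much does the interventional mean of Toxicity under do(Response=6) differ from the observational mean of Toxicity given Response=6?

5.5

do(Response=6) breaks Response's dependence on Marker. With Response=6 fixed, Toxicity across the units is -16, -24, -12, -6, mean -14.5.
E[Toxicity|Response=6] averages over only the 2 units with Response=6 (Marker = 3, 7): Toxicity = -16, -24, mean -20.
Difference = -14.5 − (-20) = 5.5.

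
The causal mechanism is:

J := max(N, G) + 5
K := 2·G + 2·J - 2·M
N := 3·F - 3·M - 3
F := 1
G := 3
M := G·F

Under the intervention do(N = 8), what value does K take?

Under do(N=8), the mechanism N := 3·F - 3·M - 3 is discarded; N is fixed at 8.
M = G·F  [with G=3, F=1]  = 3
J = max(N, G) + 5  [with N=8, G=3]  = 13
K = 2·G + 2·J - 2·M  [with G=3, J=13, M=3]  = 26

26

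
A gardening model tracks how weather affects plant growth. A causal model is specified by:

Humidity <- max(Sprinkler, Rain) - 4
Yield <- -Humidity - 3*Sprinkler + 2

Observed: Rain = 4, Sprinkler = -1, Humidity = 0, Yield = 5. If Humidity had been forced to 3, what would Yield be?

2

The intervention breaks the incoming arrows to Humidity: Humidity <- max(Sprinkler, Rain) - 4 no longer applies, and Humidity = 3.
Yield = -Humidity - 3*Sprinkler + 2  [with Humidity=3, Sprinkler=-1]  = 2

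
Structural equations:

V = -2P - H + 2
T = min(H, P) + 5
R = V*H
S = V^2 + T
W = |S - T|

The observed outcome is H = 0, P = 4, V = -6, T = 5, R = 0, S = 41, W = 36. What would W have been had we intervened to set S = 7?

Intervening sets S = 7 and removes its equation (S = V^2 + T).
T = min(H, P) + 5  [with H=0, P=4]  = 5
W = |S - T|  [with S=7, T=5]  = 2

2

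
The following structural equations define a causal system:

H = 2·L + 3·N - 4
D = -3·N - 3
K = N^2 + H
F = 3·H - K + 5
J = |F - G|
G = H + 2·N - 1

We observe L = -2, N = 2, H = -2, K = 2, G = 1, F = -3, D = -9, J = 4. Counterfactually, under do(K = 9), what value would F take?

Under do(K=9), the mechanism K = N^2 + H is discarded; K is fixed at 9.
H = 2·L + 3·N - 4  [with L=-2, N=2]  = -2
F = 3·H - K + 5  [with H=-2, K=9]  = -10

-10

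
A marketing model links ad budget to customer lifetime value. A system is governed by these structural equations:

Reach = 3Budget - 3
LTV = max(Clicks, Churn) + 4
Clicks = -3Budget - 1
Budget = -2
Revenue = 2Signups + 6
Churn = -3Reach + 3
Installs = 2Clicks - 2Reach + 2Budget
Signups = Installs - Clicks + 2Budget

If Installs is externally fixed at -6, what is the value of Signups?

Intervening sets Installs = -6 and removes its equation (Installs = 2Clicks - 2Reach + 2Budget).
Clicks = -3Budget - 1  [with Budget=-2]  = 5
Signups = Installs - Clicks + 2Budget  [with Installs=-6, Clicks=5, Budget=-2]  = -15

-15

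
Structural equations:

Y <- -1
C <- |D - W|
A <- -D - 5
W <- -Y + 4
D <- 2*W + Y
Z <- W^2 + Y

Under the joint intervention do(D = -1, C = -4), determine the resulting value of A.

-4

The joint intervention fixes D = -1, C = -4, removing each variable's own equation.
A = -D - 5  [with D=-1]  = -4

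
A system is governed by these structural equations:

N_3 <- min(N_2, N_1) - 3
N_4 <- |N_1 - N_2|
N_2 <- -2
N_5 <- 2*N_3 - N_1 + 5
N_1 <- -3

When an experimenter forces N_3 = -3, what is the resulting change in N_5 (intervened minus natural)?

6

do(N_3=-3) replaces the equation N_3 <- min(N_2, N_1) - 3 with the constant N_3 = -3.
N_5 = 2*N_3 - N_1 + 5  [with N_3=-3, N_1=-3]  = 2
Without intervention: N_3 = min(N_2, N_1) - 3  [with N_2=-2, N_1=-3]  = -6; N_5 = 2*N_3 - N_1 + 5  [with N_3=-6, N_1=-3]  = -4.
Change = 2 − (-4) = 6.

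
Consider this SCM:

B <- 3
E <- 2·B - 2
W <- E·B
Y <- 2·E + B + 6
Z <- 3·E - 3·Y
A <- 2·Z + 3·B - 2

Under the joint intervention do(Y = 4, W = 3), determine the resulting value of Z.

The joint intervention fixes Y = 4, W = 3, removing each variable's own equation.
E = 2·B - 2  [with B=3]  = 4
Z = 3·E - 3·Y  [with E=4, Y=4]  = 0

0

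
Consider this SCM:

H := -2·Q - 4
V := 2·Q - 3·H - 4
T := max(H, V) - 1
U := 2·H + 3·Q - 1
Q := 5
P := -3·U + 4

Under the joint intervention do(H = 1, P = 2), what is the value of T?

The joint intervention fixes H = 1, P = 2, removing each variable's own equation.
V = 2·Q - 3·H - 4  [with Q=5, H=1]  = 3
T = max(H, V) - 1  [with H=1, V=3]  = 2

2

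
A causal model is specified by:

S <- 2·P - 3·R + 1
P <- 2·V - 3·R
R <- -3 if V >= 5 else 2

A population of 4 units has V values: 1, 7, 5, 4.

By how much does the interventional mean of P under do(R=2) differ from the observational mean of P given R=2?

3.5

do(R=2) breaks R's dependence on V. With R=2 fixed, P across the units is -4, 8, 4, 2, mean 2.5.
Conditioning on R=2 selects the 2 unit(s) with V ∈ {1, 4}. Their P values: -4, 2. Mean = -1.
Difference = 2.5 − (-1) = 3.5.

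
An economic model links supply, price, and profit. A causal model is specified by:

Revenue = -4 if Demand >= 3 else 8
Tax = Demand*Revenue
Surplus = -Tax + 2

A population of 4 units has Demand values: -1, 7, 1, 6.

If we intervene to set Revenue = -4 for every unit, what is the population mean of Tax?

-13

Every unit gets Revenue=-4 under the intervention. Tax values become 4, -28, -4, -24; E[Tax|do(Revenue=-4)] = -13.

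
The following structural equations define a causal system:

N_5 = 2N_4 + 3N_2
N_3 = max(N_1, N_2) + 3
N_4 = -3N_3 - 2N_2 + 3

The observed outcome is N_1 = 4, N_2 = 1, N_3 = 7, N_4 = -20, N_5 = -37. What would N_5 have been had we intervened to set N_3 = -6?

do(N_3=-6) replaces the equation N_3 = max(N_1, N_2) + 3 with the constant N_3 = -6.
N_4 = -3N_3 - 2N_2 + 3  [with N_3=-6, N_2=1]  = 19
N_5 = 2N_4 + 3N_2  [with N_4=19, N_2=1]  = 41

41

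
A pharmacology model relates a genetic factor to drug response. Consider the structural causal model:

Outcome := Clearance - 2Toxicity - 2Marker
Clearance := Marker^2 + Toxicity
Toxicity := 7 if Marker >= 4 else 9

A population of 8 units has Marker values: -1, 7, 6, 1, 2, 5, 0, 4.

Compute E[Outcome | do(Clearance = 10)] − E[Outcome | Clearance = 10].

Every unit gets Clearance=10 under the intervention. Outcome values become -6, -18, -16, -10, -12, -14, -8, -12; E[Outcome|do(Clearance=10)] = -12.
E[Outcome|Clearance=10] averages over only the 2 units with Clearance=10 (Marker = -1, 1): Outcome = -6, -10, mean -8.
Difference = -12 − (-8) = -4.

-4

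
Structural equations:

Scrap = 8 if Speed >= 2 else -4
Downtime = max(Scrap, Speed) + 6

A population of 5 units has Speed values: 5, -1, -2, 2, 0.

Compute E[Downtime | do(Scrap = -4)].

6.8

Every unit gets Scrap=-4 under the intervention. Downtime values become 11, 5, 4, 8, 6; E[Downtime|do(Scrap=-4)] = 6.8.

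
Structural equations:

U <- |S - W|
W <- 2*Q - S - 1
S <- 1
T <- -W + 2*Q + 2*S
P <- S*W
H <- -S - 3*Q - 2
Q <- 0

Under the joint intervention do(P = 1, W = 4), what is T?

The joint intervention fixes P = 1, W = 4, removing each variable's own equation.
T = -W + 2*Q + 2*S  [with W=4, Q=0, S=1]  = -2

-2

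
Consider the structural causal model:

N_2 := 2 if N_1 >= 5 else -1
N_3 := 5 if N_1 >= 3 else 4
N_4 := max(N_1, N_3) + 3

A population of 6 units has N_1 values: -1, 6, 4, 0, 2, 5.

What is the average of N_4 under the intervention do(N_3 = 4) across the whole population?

7.5

Under do(N_3=4), N_3's equation is replaced by N_3=4 for every unit. Per-unit N_4: 7, 9, 7, 7, 7, 8. Mean = 7.5.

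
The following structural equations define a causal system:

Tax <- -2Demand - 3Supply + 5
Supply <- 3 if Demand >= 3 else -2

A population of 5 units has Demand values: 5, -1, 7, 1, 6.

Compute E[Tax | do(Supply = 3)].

-11.2

The intervention sets Supply=3 in all 5 units regardless of Demand. Recomputing Tax per unit gives -14, -2, -18, -6, -16; average -11.2.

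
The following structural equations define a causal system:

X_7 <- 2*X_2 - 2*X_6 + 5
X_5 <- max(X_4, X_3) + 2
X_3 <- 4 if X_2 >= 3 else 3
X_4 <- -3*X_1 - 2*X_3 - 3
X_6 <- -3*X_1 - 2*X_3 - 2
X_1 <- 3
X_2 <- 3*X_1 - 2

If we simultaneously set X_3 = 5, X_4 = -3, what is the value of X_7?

Under do(X_3 = 5, X_4 = -3), each intervened variable's structural equation is replaced by its fixed value.
X_2 = 3*X_1 - 2  [with X_1=3]  = 7
X_6 = -3*X_1 - 2*X_3 - 2  [with X_1=3, X_3=5]  = -21
X_7 = 2*X_2 - 2*X_6 + 5  [with X_2=7, X_6=-21]  = 61

61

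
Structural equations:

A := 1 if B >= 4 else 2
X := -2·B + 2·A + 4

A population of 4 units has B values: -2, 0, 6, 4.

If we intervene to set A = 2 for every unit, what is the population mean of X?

4

Every unit gets A=2 under the intervention. X values become 12, 8, -4, 0; E[X|do(A=2)] = 4.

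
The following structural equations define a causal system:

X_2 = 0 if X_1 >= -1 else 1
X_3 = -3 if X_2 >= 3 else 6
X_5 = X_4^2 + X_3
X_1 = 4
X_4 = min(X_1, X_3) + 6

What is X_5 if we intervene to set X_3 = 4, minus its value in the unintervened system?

-2

do(X_3=4) replaces the equation X_3 = -3 if X_2 >= 3 else 6 with the constant X_3 = 4.
X_4 = min(X_1, X_3) + 6  [with X_1=4, X_3=4]  = 10
X_5 = X_4^2 + X_3  [with X_4=10, X_3=4]  = 104
Without intervention: X_2 = 0 if X_1 >= -1 else 1  [with X_1=4]  = 0; X_3 = -3 if X_2 >= 3 else 6  [with X_2=0]  = 6; X_4 = min(X_1, X_3) + 6  [with X_1=4, X_3=6]  = 10; X_5 = X_4^2 + X_3  [with X_4=10, X_3=6]  = 106.
Change = 104 − 106 = -2.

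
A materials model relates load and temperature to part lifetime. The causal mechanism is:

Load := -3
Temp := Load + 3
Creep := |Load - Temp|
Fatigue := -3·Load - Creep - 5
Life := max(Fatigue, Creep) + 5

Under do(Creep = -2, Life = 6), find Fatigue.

6

The joint intervention fixes Creep = -2, Life = 6, removing each variable's own equation.
Fatigue = -3·Load - Creep - 5  [with Load=-3, Creep=-2]  = 6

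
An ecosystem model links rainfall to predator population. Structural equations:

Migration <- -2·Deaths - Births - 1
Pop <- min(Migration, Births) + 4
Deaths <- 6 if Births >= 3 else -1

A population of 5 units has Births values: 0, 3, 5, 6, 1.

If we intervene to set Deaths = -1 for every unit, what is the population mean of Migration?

-2

The intervention sets Deaths=-1 in all 5 units regardless of Births. Recomputing Migration per unit gives 1, -2, -4, -5, 0; average -2.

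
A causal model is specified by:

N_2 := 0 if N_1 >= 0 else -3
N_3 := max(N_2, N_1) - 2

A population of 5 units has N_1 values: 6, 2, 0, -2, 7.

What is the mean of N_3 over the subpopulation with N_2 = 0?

1.75

Conditioning on N_2=0 selects the 4 unit(s) with N_1 ∈ {6, 2, 0, 7}. Their N_3 values: 4, 0, -2, 5. Mean = 1.75.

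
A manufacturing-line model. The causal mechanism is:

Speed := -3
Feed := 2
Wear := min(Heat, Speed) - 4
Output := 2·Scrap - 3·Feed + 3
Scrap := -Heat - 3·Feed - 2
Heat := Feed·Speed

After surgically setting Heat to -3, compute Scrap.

do(Heat=-3) replaces the equation Heat := Feed·Speed with the constant Heat = -3.
Scrap = -Heat - 3·Feed - 2  [with Heat=-3, Feed=2]  = -5

-5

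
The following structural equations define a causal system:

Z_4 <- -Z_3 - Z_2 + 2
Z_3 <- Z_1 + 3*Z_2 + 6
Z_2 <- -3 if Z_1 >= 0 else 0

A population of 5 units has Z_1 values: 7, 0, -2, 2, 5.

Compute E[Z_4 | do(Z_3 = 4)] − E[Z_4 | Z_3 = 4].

0.9

Every unit gets Z_3=4 under the intervention. Z_4 values become 1, 1, -2, 1, 1; E[Z_4|do(Z_3=4)] = 0.4.
E[Z_4|Z_3=4] averages over only the 2 units with Z_3=4 (Z_1 = 7, -2): Z_4 = 1, -2, mean -0.5.
Difference = 0.4 − (-0.5) = 0.9.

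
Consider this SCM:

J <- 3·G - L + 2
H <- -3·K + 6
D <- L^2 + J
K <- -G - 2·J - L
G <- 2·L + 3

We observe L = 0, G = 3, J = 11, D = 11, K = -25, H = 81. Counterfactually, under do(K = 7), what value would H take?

The intervention breaks the incoming arrows to K: K <- -G - 2·J - L no longer applies, and K = 7.
H = -3·K + 6  [with K=7]  = -15

-15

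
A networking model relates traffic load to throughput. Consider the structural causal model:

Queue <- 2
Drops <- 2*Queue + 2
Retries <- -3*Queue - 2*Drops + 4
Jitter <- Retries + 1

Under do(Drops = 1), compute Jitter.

-3

Under do(Drops=1), the mechanism Drops <- 2*Queue + 2 is discarded; Drops is fixed at 1.
Retries = -3*Queue - 2*Drops + 4  [with Queue=2, Drops=1]  = -4
Jitter = Retries + 1  [with Retries=-4]  = -3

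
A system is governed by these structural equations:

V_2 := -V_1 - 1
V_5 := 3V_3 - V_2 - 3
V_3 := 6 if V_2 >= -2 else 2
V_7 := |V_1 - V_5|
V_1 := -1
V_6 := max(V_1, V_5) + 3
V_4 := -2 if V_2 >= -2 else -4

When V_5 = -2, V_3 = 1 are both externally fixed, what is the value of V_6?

The joint intervention fixes V_5 = -2, V_3 = 1, removing each variable's own equation.
V_6 = max(V_1, V_5) + 3  [with V_1=-1, V_5=-2]  = 2

2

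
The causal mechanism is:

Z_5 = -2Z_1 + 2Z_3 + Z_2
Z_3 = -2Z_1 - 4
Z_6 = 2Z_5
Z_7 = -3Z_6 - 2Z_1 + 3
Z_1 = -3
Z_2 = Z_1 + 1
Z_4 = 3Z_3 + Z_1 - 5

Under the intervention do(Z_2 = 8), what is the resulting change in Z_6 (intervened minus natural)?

Under do(Z_2=8), the mechanism Z_2 = Z_1 + 1 is discarded; Z_2 is fixed at 8.
Z_3 = -2Z_1 - 4  [with Z_1=-3]  = 2
Z_5 = -2Z_1 + 2Z_3 + Z_2  [with Z_1=-3, Z_3=2, Z_2=8]  = 18
Z_6 = 2Z_5  [with Z_5=18]  = 36
Without intervention: Z_2 = Z_1 + 1  [with Z_1=-3]  = -2; Z_3 = -2Z_1 - 4  [with Z_1=-3]  = 2; Z_5 = -2Z_1 + 2Z_3 + Z_2  [with Z_1=-3, Z_3=2, Z_2=-2]  = 8; Z_6 = 2Z_5  [with Z_5=8]  = 16.
Change = 36 − 16 = 20.

20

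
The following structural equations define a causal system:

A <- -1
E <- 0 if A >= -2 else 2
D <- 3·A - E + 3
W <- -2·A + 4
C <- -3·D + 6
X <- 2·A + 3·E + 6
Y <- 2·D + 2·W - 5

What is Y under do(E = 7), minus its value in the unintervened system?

Under do(E=7), the mechanism E <- 0 if A >= -2 else 2 is discarded; E is fixed at 7.
D = 3·A - E + 3  [with A=-1, E=7]  = -7
W = -2·A + 4  [with A=-1]  = 6
Y = 2·D + 2·W - 5  [with D=-7, W=6]  = -7
Without intervention: E = 0 if A >= -2 else 2  [with A=-1]  = 0; D = 3·A - E + 3  [with A=-1, E=0]  = 0; W = -2·A + 4  [with A=-1]  = 6; Y = 2·D + 2·W - 5  [with D=0, W=6]  = 7.
Change = -7 − 7 = -14.

-14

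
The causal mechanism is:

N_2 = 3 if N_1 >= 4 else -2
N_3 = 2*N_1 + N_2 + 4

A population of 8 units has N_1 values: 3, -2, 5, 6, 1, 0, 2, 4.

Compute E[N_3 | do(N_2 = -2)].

Under do(N_2=-2), N_2's equation is replaced by N_2=-2 for every unit. Per-unit N_3: 8, -2, 12, 14, 4, 2, 6, 10. Mean = 6.75.

6.75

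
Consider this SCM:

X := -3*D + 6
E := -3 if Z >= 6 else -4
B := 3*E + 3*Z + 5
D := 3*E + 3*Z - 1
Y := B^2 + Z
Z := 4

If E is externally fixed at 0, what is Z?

Under do(E=0), the mechanism E := -3 if Z >= 6 else -4 is discarded; E is fixed at 0.
Z is not downstream of the intervention, so its value is determined by the original equations.

4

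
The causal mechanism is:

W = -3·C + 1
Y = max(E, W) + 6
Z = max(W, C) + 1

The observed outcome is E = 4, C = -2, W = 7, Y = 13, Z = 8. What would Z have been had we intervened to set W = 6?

7

do(W=6) replaces the equation W = -3·C + 1 with the constant W = 6.
Z = max(W, C) + 1  [with W=6, C=-2]  = 7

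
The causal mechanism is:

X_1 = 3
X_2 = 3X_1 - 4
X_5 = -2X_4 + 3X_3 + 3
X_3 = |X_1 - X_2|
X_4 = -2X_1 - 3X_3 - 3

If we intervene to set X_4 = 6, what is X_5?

Intervening sets X_4 = 6 and removes its equation (X_4 = -2X_1 - 3X_3 - 3).
X_2 = 3X_1 - 4  [with X_1=3]  = 5
X_3 = |X_1 - X_2|  [with X_1=3, X_2=5]  = 2
X_5 = -2X_4 + 3X_3 + 3  [with X_4=6, X_3=2]  = -3

-3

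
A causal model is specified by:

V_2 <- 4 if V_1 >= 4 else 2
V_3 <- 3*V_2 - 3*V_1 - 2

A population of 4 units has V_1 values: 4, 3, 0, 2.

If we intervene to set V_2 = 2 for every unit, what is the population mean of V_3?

The intervention sets V_2=2 in all 4 units regardless of V_1. Recomputing V_3 per unit gives -8, -5, 4, -2; average -2.75.

-2.75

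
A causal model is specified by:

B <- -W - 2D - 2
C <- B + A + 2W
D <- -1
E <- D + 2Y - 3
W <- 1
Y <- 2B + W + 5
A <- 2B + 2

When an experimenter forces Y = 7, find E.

Under do(Y=7), the mechanism Y <- 2B + W + 5 is discarded; Y is fixed at 7.
E = D + 2Y - 3  [with D=-1, Y=7]  = 10

10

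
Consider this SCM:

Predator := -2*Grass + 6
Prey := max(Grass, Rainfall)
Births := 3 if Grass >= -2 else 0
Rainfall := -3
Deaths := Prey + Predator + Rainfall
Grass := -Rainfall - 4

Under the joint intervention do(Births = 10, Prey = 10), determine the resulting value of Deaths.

15

The joint intervention fixes Births = 10, Prey = 10, removing each variable's own equation.
Grass = -Rainfall - 4  [with Rainfall=-3]  = -1
Predator = -2*Grass + 6  [with Grass=-1]  = 8
Deaths = Prey + Predator + Rainfall  [with Prey=10, Predator=8, Rainfall=-3]  = 15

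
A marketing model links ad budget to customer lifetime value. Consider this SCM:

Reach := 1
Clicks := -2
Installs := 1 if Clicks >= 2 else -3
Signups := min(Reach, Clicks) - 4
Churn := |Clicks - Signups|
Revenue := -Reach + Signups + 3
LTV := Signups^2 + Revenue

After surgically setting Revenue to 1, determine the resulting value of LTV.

Intervening sets Revenue = 1 and removes its equation (Revenue := -Reach + Signups + 3).
Signups = min(Reach, Clicks) - 4  [with Reach=1, Clicks=-2]  = -6
LTV = Signups^2 + Revenue  [with Signups=-6, Revenue=1]  = 37

37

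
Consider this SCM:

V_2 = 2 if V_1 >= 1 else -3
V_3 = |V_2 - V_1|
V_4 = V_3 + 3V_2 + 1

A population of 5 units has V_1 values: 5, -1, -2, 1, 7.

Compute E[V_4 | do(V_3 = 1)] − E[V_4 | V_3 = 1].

1.5

Under do(V_3=1), V_3's equation is replaced by V_3=1 for every unit. Per-unit V_4: 8, -7, -7, 8, 8. Mean = 2.
Observing V_3=1 restricts to units where V_3's equation naturally yields 1: V_1 ∈ {-2, 1}. In that subpopulation V_4 = -7, 8, mean 0.5.
Difference = 2 − 0.5 = 1.5.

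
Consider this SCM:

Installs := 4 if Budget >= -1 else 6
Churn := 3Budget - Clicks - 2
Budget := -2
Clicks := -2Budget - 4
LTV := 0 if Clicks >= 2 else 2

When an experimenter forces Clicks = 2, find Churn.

Under do(Clicks=2), the mechanism Clicks := -2Budget - 4 is discarded; Clicks is fixed at 2.
Churn = 3Budget - Clicks - 2  [with Budget=-2, Clicks=2]  = -10

-10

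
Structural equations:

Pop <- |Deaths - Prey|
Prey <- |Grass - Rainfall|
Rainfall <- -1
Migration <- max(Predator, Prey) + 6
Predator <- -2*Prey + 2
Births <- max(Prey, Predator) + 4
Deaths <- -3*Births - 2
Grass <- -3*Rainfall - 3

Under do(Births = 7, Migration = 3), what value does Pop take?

Under do(Births = 7, Migration = 3), each intervened variable's structural equation is replaced by its fixed value.
Grass = -3*Rainfall - 3  [with Rainfall=-1]  = 0
Prey = |Grass - Rainfall|  [with Grass=0, Rainfall=-1]  = 1
Deaths = -3*Births - 2  [with Births=7]  = -23
Pop = |Deaths - Prey|  [with Deaths=-23, Prey=1]  = 24

24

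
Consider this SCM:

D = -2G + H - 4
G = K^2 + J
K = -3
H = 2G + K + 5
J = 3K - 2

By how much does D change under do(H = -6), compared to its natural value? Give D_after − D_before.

Intervening sets H = -6 and removes its equation (H = 2G + K + 5).
J = 3K - 2  [with K=-3]  = -11
G = K^2 + J  [with K=-3, J=-11]  = -2
D = -2G + H - 4  [with G=-2, H=-6]  = -6
Without intervention: J = 3K - 2  [with K=-3]  = -11; G = K^2 + J  [with K=-3, J=-11]  = -2; H = 2G + K + 5  [with G=-2, K=-3]  = -2; D = -2G + H - 4  [with G=-2, H=-2]  = -2.
Change = -6 − (-2) = -4.

-4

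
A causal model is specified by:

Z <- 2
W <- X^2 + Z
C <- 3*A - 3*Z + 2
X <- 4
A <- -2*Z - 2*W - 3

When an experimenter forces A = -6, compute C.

Intervening sets A = -6 and removes its equation (A <- -2*Z - 2*W - 3).
C = 3*A - 3*Z + 2  [with A=-6, Z=2]  = -22

-22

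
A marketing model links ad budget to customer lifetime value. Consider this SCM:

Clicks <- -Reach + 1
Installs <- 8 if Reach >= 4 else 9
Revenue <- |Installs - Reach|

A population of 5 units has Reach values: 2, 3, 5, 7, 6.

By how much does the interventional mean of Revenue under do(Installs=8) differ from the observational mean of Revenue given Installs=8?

1.4

do(Installs=8) breaks Installs's dependence on Reach. With Installs=8 fixed, Revenue across the units is 6, 5, 3, 1, 2, mean 3.4.
E[Revenue|Installs=8] averages over only the 3 units with Installs=8 (Reach = 5, 7, 6): Revenue = 3, 1, 2, mean 2.
Difference = 3.4 − 2 = 1.4.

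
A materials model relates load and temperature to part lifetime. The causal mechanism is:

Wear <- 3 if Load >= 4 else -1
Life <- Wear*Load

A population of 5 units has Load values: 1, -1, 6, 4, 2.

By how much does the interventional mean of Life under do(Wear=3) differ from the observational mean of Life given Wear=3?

Every unit gets Wear=3 under the intervention. Life values become 3, -3, 18, 12, 6; E[Life|do(Wear=3)] = 7.2.
Observing Wear=3 restricts to units where Wear's equation naturally yields 3: Load ∈ {6, 4}. In that subpopulation Life = 18, 12, mean 15.
Difference = 7.2 − 15 = -7.8.

-7.8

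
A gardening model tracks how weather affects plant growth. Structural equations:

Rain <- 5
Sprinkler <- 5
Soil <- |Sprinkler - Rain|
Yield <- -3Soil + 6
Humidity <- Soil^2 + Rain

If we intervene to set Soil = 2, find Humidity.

9

The intervention breaks the incoming arrows to Soil: Soil <- |Sprinkler - Rain| no longer applies, and Soil = 2.
Humidity = Soil^2 + Rain  [with Soil=2, Rain=5]  = 9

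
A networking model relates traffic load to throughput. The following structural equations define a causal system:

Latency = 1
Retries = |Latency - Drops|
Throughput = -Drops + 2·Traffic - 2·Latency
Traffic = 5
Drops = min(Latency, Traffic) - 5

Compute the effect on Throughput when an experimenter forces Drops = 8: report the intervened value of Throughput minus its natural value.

do(Drops=8) replaces the equation Drops = min(Latency, Traffic) - 5 with the constant Drops = 8.
Throughput = -Drops + 2·Traffic - 2·Latency  [with Drops=8, Traffic=5, Latency=1]  = 0
Without intervention: Drops = min(Latency, Traffic) - 5  [with Latency=1, Traffic=5]  = -4; Throughput = -Drops + 2·Traffic - 2·Latency  [with Drops=-4, Traffic=5, Latency=1]  = 12.
Change = 0 − 12 = -12.

-12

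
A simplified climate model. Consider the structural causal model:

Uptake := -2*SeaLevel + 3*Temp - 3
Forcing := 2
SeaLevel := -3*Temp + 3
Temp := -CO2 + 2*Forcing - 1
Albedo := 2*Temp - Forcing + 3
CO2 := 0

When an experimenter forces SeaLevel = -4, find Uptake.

14

The intervention breaks the incoming arrows to SeaLevel: SeaLevel := -3*Temp + 3 no longer applies, and SeaLevel = -4.
Temp = -CO2 + 2*Forcing - 1  [with CO2=0, Forcing=2]  = 3
Uptake = -2*SeaLevel + 3*Temp - 3  [with SeaLevel=-4, Temp=3]  = 14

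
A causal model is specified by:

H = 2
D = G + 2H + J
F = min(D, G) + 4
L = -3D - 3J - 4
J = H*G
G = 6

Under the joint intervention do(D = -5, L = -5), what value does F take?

-1

Setting D = -5, L = -5 by intervention discards those variables' equations.
F = min(D, G) + 4  [with D=-5, G=6]  = -1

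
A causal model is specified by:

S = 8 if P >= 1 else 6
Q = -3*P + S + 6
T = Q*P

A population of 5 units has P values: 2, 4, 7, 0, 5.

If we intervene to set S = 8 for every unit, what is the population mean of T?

-6

The intervention sets S=8 in all 5 units regardless of P. Recomputing T per unit gives 16, 8, -49, 0, -5; average -6.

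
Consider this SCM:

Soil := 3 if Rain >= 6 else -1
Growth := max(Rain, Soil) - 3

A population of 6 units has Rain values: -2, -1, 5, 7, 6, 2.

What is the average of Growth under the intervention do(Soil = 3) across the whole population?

do(Soil=3) breaks Soil's dependence on Rain. With Soil=3 fixed, Growth across the units is 0, 0, 2, 4, 3, 0, mean 1.5.

1.5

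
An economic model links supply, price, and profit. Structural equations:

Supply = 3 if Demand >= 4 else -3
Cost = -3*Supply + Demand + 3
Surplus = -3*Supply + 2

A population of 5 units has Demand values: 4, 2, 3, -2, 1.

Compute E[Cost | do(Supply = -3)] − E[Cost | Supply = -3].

Under do(Supply=-3), Supply's equation is replaced by Supply=-3 for every unit. Per-unit Cost: 16, 14, 15, 10, 13. Mean = 13.6.
Observing Supply=-3 restricts to units where Supply's equation naturally yields -3: Demand ∈ {2, 3, -2, 1}. In that subpopulation Cost = 14, 15, 10, 13, mean 13.
Difference = 13.6 − 13 = 0.6.

0.6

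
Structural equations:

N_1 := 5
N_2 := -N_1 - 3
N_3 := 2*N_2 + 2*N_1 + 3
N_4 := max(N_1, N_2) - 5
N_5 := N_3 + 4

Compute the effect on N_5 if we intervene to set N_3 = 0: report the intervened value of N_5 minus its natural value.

do(N_3=0) replaces the equation N_3 := 2*N_2 + 2*N_1 + 3 with the constant N_3 = 0.
N_5 = N_3 + 4  [with N_3=0]  = 4
Without intervention: N_2 = -N_1 - 3  [with N_1=5]  = -8; N_3 = 2*N_2 + 2*N_1 + 3  [with N_2=-8, N_1=5]  = -3; N_5 = N_3 + 4  [with N_3=-3]  = 1.
Change = 4 − 1 = 3.

3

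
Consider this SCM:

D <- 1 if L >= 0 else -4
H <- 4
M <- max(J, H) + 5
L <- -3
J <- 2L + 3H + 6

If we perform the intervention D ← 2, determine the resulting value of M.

Intervening sets D = 2 and removes its equation (D <- 1 if L >= 0 else -4).
No directed path runs from D to M, so M keeps its natural value.
J = 2L + 3H + 6  [with L=-3, H=4]  = 12
M = max(J, H) + 5  [with J=12, H=4]  = 17

17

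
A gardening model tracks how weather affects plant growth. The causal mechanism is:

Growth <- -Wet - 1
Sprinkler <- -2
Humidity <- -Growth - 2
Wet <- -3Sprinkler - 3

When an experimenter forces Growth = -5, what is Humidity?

3

The intervention breaks the incoming arrows to Growth: Growth <- -Wet - 1 no longer applies, and Growth = -5.
Humidity = -Growth - 2  [with Growth=-5]  = 3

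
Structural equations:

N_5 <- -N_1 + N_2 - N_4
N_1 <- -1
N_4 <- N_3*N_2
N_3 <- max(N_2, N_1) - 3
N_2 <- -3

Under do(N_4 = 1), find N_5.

Intervening sets N_4 = 1 and removes its equation (N_4 <- N_3*N_2).
N_5 = -N_1 + N_2 - N_4  [with N_1=-1, N_2=-3, N_4=1]  = -3

-3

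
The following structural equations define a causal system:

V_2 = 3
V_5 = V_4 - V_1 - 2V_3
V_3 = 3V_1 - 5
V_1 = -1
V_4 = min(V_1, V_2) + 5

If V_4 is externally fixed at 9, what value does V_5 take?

Intervening sets V_4 = 9 and removes its equation (V_4 = min(V_1, V_2) + 5).
V_3 = 3V_1 - 5  [with V_1=-1]  = -8
V_5 = V_4 - V_1 - 2V_3  [with V_4=9, V_1=-1, V_3=-8]  = 26

26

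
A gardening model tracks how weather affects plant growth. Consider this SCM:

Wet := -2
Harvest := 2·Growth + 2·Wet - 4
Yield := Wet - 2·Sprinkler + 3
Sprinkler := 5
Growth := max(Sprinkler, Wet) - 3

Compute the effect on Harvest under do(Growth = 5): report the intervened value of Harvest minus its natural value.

6

do(Growth=5) replaces the equation Growth := max(Sprinkler, Wet) - 3 with the constant Growth = 5.
Harvest = 2·Growth + 2·Wet - 4  [with Growth=5, Wet=-2]  = 2
Without intervention: Growth = max(Sprinkler, Wet) - 3  [with Sprinkler=5, Wet=-2]  = 2; Harvest = 2·Growth + 2·Wet - 4  [with Growth=2, Wet=-2]  = -4.
Change = 2 − (-4) = 6.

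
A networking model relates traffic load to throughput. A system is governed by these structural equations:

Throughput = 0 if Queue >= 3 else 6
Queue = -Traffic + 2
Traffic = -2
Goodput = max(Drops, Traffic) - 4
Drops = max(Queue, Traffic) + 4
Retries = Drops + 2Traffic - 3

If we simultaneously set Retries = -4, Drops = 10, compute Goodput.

The joint intervention fixes Retries = -4, Drops = 10, removing each variable's own equation.
Goodput = max(Drops, Traffic) - 4  [with Drops=10, Traffic=-2]  = 6

6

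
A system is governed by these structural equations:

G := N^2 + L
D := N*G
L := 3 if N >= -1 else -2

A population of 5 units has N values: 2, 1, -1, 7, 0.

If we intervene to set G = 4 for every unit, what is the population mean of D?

7.2

The intervention sets G=4 in all 5 units regardless of N. Recomputing D per unit gives 8, 4, -4, 28, 0; average 7.2.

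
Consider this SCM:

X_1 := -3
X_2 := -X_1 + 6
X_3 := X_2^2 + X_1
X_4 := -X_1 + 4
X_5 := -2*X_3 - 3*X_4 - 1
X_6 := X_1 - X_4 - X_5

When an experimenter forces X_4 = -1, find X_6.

152

Under do(X_4=-1), the mechanism X_4 := -X_1 + 4 is discarded; X_4 is fixed at -1.
X_2 = -X_1 + 6  [with X_1=-3]  = 9
X_3 = X_2^2 + X_1  [with X_2=9, X_1=-3]  = 78
X_5 = -2*X_3 - 3*X_4 - 1  [with X_3=78, X_4=-1]  = -154
X_6 = X_1 - X_4 - X_5  [with X_1=-3, X_4=-1, X_5=-154]  = 152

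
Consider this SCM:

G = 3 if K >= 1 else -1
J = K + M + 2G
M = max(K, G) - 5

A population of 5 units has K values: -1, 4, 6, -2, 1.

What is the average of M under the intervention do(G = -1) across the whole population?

The intervention sets G=-1 in all 5 units regardless of K. Recomputing M per unit gives -6, -1, 1, -6, -4; average -3.2.

-3.2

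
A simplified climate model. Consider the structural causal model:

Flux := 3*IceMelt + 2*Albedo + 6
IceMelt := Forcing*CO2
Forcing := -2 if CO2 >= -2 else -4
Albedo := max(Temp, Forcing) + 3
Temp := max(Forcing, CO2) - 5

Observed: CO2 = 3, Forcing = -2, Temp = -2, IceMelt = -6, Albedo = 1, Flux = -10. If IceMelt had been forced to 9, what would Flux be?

Under do(IceMelt=9), the mechanism IceMelt := Forcing*CO2 is discarded; IceMelt is fixed at 9.
Forcing = -2 if CO2 >= -2 else -4  [with CO2=3]  = -2
Temp = max(Forcing, CO2) - 5  [with Forcing=-2, CO2=3]  = -2
Albedo = max(Temp, Forcing) + 3  [with Temp=-2, Forcing=-2]  = 1
Flux = 3*IceMelt + 2*Albedo + 6  [with IceMelt=9, Albedo=1]  = 35

35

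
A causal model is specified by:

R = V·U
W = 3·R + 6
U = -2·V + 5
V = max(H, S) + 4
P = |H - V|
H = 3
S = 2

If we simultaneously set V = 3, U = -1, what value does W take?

-3

Setting V = 3, U = -1 by intervention discards those variables' equations.
R = V·U  [with V=3, U=-1]  = -3
W = 3·R + 6  [with R=-3]  = -3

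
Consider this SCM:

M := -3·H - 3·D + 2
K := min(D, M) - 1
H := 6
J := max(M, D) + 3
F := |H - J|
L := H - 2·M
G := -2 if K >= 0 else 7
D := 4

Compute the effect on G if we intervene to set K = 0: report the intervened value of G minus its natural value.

Intervening sets K = 0 and removes its equation (K := min(D, M) - 1).
G = -2 if K >= 0 else 7  [with K=0]  = -2
Without intervention: M = -3·H - 3·D + 2  [with H=6, D=4]  = -28; K = min(D, M) - 1  [with D=4, M=-28]  = -29; G = -2 if K >= 0 else 7  [with K=-29]  = 7.
Change = -2 − 7 = -9.

-9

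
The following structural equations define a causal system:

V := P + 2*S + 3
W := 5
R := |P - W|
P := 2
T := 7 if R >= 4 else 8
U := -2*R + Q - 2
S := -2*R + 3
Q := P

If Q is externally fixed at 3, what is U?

Under do(Q=3), the mechanism Q := P is discarded; Q is fixed at 3.
R = |P - W|  [with P=2, W=5]  = 3
U = -2*R + Q - 2  [with R=3, Q=3]  = -5

-5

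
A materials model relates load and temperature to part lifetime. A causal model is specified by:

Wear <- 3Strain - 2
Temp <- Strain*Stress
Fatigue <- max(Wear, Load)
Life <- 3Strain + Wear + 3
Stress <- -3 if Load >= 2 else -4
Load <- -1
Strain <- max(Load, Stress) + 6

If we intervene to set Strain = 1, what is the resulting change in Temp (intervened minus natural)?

16

The intervention breaks the incoming arrows to Strain: Strain <- max(Load, Stress) + 6 no longer applies, and Strain = 1.
Stress = -3 if Load >= 2 else -4  [with Load=-1]  = -4
Temp = Strain*Stress  [with Strain=1, Stress=-4]  = -4
Without intervention: Stress = -3 if Load >= 2 else -4  [with Load=-1]  = -4; Strain = max(Load, Stress) + 6  [with Load=-1, Stress=-4]  = 5; Temp = Strain*Stress  [with Strain=5, Stress=-4]  = -20.
Change = -4 − (-20) = 16.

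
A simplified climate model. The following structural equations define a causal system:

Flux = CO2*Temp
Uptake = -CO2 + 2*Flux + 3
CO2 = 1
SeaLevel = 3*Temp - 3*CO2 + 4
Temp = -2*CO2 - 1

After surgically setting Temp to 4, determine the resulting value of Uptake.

do(Temp=4) replaces the equation Temp = -2*CO2 - 1 with the constant Temp = 4.
Flux = CO2*Temp  [with CO2=1, Temp=4]  = 4
Uptake = -CO2 + 2*Flux + 3  [with CO2=1, Flux=4]  = 10

10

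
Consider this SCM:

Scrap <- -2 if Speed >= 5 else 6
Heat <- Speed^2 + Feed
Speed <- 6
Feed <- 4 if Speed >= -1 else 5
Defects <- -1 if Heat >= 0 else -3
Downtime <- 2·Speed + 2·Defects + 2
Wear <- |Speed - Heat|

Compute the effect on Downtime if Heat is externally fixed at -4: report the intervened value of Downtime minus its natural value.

The intervention breaks the incoming arrows to Heat: Heat <- Speed^2 + Feed no longer applies, and Heat = -4.
Defects = -1 if Heat >= 0 else -3  [with Heat=-4]  = -3
Downtime = 2·Speed + 2·Defects + 2  [with Speed=6, Defects=-3]  = 8
Without intervention: Feed = 4 if Speed >= -1 else 5  [with Speed=6]  = 4; Heat = Speed^2 + Feed  [with Speed=6, Feed=4]  = 40; Defects = -1 if Heat >= 0 else -3  [with Heat=40]  = -1; Downtime = 2·Speed + 2·Defects + 2  [with Speed=6, Defects=-1]  = 12.
Change = 8 − 12 = -4.

-4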